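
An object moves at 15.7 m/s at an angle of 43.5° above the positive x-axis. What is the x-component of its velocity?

vₓ = v cos(θ) = 15.7 × cos(43.5°) = 11.39 m/s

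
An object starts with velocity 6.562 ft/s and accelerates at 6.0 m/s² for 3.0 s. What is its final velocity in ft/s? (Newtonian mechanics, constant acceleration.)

v₀ = 6.562 ft/s × 0.3048 = 2.0001 m/s
v = v₀ + a × t = 2.0001 + 6.0 × 3.0 = 20.0001 m/s
v = 20.0001 m/s / 0.3048 = 65.62 ft/s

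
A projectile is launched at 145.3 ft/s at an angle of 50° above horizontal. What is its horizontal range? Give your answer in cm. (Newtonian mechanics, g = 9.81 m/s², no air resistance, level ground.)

v₀ = 145.3 ft/s × 0.3048 = 44.2874 m/s
R = v₀² × sin(2θ) / g = 44.2874² × sin(2 × 50°) / 9.81 = 1961.37 × 0.984808 / 9.81 = 196.898 m
R = 196.898 m / 0.01 = 19690 cm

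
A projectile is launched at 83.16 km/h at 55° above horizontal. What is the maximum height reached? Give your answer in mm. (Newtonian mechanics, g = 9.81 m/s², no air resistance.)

v₀ = 83.16 km/h × 0.2777777777777778 = 23.1 m/s
H = v₀² × sin²(θ) / (2g) = 23.1² × sin(55°)² / (2 × 9.81) = 533.61 × 0.67101 / 19.62 = 18.2496 m
H = 18.2496 m / 0.001 = 18250 mm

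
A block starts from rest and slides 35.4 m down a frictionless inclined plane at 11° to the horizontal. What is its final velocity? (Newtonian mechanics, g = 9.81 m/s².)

a = g sin(θ) = 9.81 × sin(11°) = 1.8718 m/s²
v = √(2ad) = √(2 × 1.8718 × 35.4) = 11.51 m/s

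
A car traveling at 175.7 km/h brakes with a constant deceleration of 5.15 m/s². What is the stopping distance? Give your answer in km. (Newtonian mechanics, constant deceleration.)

v₀ = 175.7 km/h × 0.2777777777777778 = 48.8056 m/s
d = v₀² / (2a) = 48.8056² / (2 × 5.15) = 2381.99 / 10.3 = 231.261 m
d = 231.261 m / 1000.0 = 0.2313 km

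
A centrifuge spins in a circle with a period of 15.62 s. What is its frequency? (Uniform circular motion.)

f = 1/T = 1/15.62 = 0.064 Hz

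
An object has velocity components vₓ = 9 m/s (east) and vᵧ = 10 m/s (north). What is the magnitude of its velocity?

|v| = √(vₓ² + vᵧ²) = √(9² + 10²) = √(181) = 13.45 m/s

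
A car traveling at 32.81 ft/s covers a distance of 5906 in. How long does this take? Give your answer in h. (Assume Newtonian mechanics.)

d = 5906 in × 0.0254 = 150.012 m
v = 32.81 ft/s × 0.3048 = 10.0005 m/s
t = d / v = 150.012 / 10.0005 = 15.0004 s
t = 15.0004 s / 3600.0 = 0.004167 h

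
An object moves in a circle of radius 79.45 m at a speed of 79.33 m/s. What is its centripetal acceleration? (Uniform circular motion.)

a_c = v²/r = 79.33²/79.45 = 6293.2489/79.45 = 79.21 m/s²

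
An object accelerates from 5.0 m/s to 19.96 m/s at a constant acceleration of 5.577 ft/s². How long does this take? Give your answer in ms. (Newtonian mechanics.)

a = 5.577 ft/s² × 0.3048 = 1.69987 m/s²
t = (v - v₀) / a = (19.96 - 5.0) / 1.69987 = 8.80067 s
t = 8.80067 s / 0.001 = 8801 ms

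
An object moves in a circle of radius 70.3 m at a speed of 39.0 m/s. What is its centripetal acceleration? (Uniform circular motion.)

a_c = v²/r = 39.0²/70.3 = 1521.0/70.3 = 21.64 m/s²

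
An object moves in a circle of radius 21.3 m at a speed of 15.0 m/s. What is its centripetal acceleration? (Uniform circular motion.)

a_c = v²/r = 15.0²/21.3 = 225.0/21.3 = 10.56 m/s²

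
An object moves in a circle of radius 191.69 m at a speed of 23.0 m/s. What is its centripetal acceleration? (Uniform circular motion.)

a_c = v²/r = 23.0²/191.69 = 529.0/191.69 = 2.76 m/s²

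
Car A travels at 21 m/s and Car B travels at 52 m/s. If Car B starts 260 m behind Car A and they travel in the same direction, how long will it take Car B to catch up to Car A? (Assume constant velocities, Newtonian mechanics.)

Relative speed: v_rel = 52 - 21 = 31 m/s
Time to catch: t = d₀/v_rel = 260/31 = 8.39 s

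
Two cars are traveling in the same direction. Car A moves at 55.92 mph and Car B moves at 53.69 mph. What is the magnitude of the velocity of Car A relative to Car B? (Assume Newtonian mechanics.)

v_rel = |v_A - v_B| = |55.92 - 53.69| = 2.23 mph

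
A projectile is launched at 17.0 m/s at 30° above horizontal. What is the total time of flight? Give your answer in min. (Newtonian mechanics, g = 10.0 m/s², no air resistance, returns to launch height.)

T = 2 × v₀ × sin(θ) / g = 2 × 17.0 × sin(30°) / 10.0 = 2 × 17.0 × 0.5 / 10.0 = 1.7 s
T = 1.7 s / 60.0 = 0.02833 min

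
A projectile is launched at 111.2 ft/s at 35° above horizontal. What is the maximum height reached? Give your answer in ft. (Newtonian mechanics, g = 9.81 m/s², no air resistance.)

v₀ = 111.2 ft/s × 0.3048 = 33.8938 m/s
H = v₀² × sin²(θ) / (2g) = 33.8938² × sin(35°)² / (2 × 9.81) = 1148.79 × 0.32899 / 19.62 = 19.263 m
H = 19.263 m / 0.3048 = 63.2 ft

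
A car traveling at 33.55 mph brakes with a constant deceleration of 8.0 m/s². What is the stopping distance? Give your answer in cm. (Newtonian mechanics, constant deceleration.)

v₀ = 33.55 mph × 0.44704 = 14.9982 m/s
d = v₀² / (2a) = 14.9982² / (2 × 8.0) = 224.946 / 16.0 = 14.0591 m
d = 14.0591 m / 0.01 = 1406 cm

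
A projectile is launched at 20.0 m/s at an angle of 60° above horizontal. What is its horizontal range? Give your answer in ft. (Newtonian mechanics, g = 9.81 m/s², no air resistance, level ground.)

R = v₀² × sin(2θ) / g = 20.0² × sin(2 × 60°) / 9.81 = 400.0 × 0.866025 / 9.81 = 35.3119 m
R = 35.3119 m / 0.3048 = 115.9 ft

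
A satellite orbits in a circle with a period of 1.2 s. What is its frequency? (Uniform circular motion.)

f = 1/T = 1/1.2 = 0.8333 Hz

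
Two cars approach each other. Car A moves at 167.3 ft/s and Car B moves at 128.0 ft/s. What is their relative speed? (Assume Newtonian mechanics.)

v_rel = v_A + v_B = 167.3 + 128.0 = 295.3 ft/s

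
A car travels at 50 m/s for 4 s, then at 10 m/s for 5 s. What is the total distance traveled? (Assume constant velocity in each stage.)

d₁ = v₁t₁ = 50 × 4 = 200 m
d₂ = v₂t₂ = 10 × 5 = 50 m
d_total = 200 + 50 = 250 m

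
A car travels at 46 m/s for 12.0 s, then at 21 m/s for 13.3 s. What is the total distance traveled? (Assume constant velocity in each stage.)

d₁ = v₁t₁ = 46 × 12.0 = 552.0 m
d₂ = v₂t₂ = 21 × 13.3 = 279.3 m
d_total = 552.0 + 279.3 = 831.3 m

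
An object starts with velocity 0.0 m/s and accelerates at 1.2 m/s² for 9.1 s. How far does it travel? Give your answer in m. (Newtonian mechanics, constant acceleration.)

d = v₀ × t + ½ × a × t² = 0.0 × 9.1 + 0.5 × 1.2 × 9.1² = 49.69 m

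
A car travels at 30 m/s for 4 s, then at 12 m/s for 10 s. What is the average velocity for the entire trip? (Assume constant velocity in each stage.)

d₁ = v₁t₁ = 30 × 4 = 120 m
d₂ = v₂t₂ = 12 × 10 = 120 m
d_total = 240 m, t_total = 14 s
v_avg = d_total/t_total = 240/14 = 17.14 m/s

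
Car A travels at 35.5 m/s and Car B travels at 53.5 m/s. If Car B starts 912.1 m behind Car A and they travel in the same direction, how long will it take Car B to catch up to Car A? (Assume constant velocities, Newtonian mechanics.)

Relative speed: v_rel = 53.5 - 35.5 = 18.0 m/s
Time to catch: t = d₀/v_rel = 912.1/18.0 = 50.67 s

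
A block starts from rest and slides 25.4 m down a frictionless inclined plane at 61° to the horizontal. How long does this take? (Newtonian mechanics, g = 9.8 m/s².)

a = g sin(θ) = 9.8 × sin(61°) = 8.5713 m/s²
t = √(2d/a) = √(2 × 25.4 / 8.5713) = 2.43 s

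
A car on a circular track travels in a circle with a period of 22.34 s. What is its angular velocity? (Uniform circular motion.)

ω = 2π/T = 2π/22.34 = 0.2813 rad/s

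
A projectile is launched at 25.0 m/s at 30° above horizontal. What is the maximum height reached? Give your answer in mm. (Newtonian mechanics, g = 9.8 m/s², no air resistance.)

H = v₀² × sin²(θ) / (2g) = 25.0² × sin(30°)² / (2 × 9.8) = 625.0 × 0.25 / 19.6 = 7.97194 m
H = 7.97194 m / 0.001 = 7972 mm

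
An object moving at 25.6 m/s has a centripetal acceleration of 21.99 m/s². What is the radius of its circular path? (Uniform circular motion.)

r = v²/a_c = 25.6²/21.99 = 29.8 m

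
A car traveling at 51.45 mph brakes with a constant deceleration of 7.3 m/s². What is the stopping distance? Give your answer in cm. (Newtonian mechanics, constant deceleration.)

v₀ = 51.45 mph × 0.44704 = 23.0002 m/s
d = v₀² / (2a) = 23.0002² / (2 × 7.3) = 529.009 / 14.6 = 36.2335 m
d = 36.2335 m / 0.01 = 3623 cm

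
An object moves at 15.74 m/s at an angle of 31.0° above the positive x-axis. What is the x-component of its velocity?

vₓ = v cos(θ) = 15.74 × cos(31.0°) = 13.49 m/s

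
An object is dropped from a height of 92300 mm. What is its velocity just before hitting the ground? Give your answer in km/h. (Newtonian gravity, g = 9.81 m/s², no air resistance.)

h = 92300 mm × 0.001 = 92.3 m
v = √(2gh) = √(2 × 9.81 × 92.3) = 42.555 m/s
v = 42.555 m/s / 0.2777777777777778 = 153.2 km/h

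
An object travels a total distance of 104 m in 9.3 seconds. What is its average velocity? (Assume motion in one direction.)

v_avg = Δd / Δt = 104 / 9.3 = 11.18 m/s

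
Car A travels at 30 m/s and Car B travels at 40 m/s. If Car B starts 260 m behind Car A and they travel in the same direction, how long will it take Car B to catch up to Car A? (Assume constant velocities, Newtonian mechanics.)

Relative speed: v_rel = 40 - 30 = 10 m/s
Time to catch: t = d₀/v_rel = 260/10 = 26.0 s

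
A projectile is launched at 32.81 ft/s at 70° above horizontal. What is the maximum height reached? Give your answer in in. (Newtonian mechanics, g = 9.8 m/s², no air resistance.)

v₀ = 32.81 ft/s × 0.3048 = 10.0005 m/s
H = v₀² × sin²(θ) / (2g) = 10.0005² × sin(70°)² / (2 × 9.8) = 100.01 × 0.883022 / 19.6 = 4.50566 m
H = 4.50566 m / 0.0254 = 177.4 in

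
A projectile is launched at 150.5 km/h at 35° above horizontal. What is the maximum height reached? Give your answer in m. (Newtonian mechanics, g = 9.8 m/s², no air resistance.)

v₀ = 150.5 km/h × 0.2777777777777778 = 41.8056 m/s
H = v₀² × sin²(θ) / (2g) = 41.8056² × sin(35°)² / (2 × 9.8) = 1747.71 × 0.32899 / 19.6 = 29.34 m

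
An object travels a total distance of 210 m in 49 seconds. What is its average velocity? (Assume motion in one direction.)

v_avg = Δd / Δt = 210 / 49 = 4.29 m/s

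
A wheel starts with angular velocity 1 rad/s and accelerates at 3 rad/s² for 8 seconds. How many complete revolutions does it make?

θ = ω₀t + ½αt² = 1×8 + ½×3×8² = 104.0 rad
Total revolutions = θ/(2π) = 104.0/(2π) = 16.55
Complete revolutions = ⌊16.55⌋ = 16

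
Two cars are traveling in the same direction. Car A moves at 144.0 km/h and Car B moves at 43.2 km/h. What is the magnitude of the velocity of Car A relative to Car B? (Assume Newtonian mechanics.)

v_rel = |v_A - v_B| = |144.0 - 43.2| = 100.8 km/h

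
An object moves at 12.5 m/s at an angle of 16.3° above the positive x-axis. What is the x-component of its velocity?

vₓ = v cos(θ) = 12.5 × cos(16.3°) = 12.0 m/s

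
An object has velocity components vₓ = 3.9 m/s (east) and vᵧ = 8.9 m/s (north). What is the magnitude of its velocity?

|v| = √(vₓ² + vᵧ²) = √(3.9² + 8.9²) = √(94.42) = 9.72 m/s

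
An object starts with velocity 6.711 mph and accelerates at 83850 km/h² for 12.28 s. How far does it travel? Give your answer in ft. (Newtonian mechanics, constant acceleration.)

v₀ = 6.711 mph × 0.44704 = 3.00009 m/s
a = 83850 km/h² × 7.716049382716049e-05 = 6.46991 m/s²
d = v₀ × t + ½ × a × t² = 3.00009 × 12.28 + 0.5 × 6.46991 × 12.28² = 524.667 m
d = 524.667 m / 0.3048 = 1721 ft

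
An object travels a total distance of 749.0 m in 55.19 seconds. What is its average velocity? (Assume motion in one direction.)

v_avg = Δd / Δt = 749.0 / 55.19 = 13.57 m/s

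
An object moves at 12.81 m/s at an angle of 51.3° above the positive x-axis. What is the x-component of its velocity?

vₓ = v cos(θ) = 12.81 × cos(51.3°) = 8.01 m/s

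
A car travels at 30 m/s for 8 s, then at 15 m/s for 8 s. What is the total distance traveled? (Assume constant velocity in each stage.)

d₁ = v₁t₁ = 30 × 8 = 240 m
d₂ = v₂t₂ = 15 × 8 = 120 m
d_total = 240 + 120 = 360 m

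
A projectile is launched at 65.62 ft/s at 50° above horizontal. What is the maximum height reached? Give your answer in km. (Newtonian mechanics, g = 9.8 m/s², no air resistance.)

v₀ = 65.62 ft/s × 0.3048 = 20.001 m/s
H = v₀² × sin²(θ) / (2g) = 20.001² × sin(50°)² / (2 × 9.8) = 400.04 × 0.586824 / 19.6 = 11.9772 m
H = 11.9772 m / 1000.0 = 0.01198 km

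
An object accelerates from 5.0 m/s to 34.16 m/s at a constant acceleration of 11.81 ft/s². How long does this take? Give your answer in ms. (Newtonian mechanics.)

a = 11.81 ft/s² × 0.3048 = 3.59969 m/s²
t = (v - v₀) / a = (34.16 - 5.0) / 3.59969 = 8.1007 s
t = 8.1007 s / 0.001 = 8101 ms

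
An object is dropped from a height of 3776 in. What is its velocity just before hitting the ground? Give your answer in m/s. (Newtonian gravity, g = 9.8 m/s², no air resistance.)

h = 3776 in × 0.0254 = 95.9104 m
v = √(2gh) = √(2 × 9.8 × 95.9104) = 43.36 m/s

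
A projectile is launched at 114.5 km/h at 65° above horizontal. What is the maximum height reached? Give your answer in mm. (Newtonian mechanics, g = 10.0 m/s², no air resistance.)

v₀ = 114.5 km/h × 0.2777777777777778 = 31.8056 m/s
H = v₀² × sin²(θ) / (2g) = 31.8056² × sin(65°)² / (2 × 10.0) = 1011.6 × 0.821394 / 20.0 = 41.5461 m
H = 41.5461 m / 0.001 = 41550 mm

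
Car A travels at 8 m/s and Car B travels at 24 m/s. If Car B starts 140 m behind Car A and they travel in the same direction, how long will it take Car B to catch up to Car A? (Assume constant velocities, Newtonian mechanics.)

Relative speed: v_rel = 24 - 8 = 16 m/s
Time to catch: t = d₀/v_rel = 140/16 = 8.75 s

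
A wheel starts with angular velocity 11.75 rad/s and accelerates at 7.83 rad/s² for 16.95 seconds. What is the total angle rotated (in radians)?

θ = ω₀t + ½αt² = 11.75×16.95 + ½×7.83×16.95² = 1323.95 rad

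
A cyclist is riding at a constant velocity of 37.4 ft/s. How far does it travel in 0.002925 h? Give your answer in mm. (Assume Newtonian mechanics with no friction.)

v = 37.4 ft/s × 0.3048 = 11.3995 m/s
t = 0.002925 h × 3600.0 = 10.53 s
d = v × t = 11.3995 × 10.53 = 120.037 m
d = 120.037 m / 0.001 = 120000 mm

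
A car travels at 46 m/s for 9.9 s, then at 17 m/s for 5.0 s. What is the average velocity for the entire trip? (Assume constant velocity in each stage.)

d₁ = v₁t₁ = 46 × 9.9 = 455.4 m
d₂ = v₂t₂ = 17 × 5.0 = 85.0 m
d_total = 540.4 m, t_total = 14.9 s
v_avg = d_total/t_total = 540.4/14.9 = 36.27 m/s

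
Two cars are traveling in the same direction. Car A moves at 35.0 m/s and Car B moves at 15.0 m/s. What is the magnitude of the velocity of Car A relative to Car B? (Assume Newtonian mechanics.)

v_rel = |v_A - v_B| = |35.0 - 15.0| = 20.0 m/s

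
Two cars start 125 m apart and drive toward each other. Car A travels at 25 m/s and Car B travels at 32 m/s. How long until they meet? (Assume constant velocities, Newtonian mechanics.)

Combined speed: v_combined = 25 + 32 = 57 m/s
Time to meet: t = d/v_combined = 125/57 = 2.19 s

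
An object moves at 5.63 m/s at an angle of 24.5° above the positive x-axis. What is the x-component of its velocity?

vₓ = v cos(θ) = 5.63 × cos(24.5°) = 5.12 m/s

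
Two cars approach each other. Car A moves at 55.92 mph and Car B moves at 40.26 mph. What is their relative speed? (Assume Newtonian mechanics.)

v_rel = v_A + v_B = 55.92 + 40.26 = 96.18 mph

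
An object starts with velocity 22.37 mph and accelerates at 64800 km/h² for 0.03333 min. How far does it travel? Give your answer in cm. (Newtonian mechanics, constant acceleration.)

v₀ = 22.37 mph × 0.44704 = 10.0003 m/s
a = 64800 km/h² × 7.716049382716049e-05 = 5.0 m/s²
t = 0.03333 min × 60.0 = 1.9998 s
d = v₀ × t + ½ × a × t² = 10.0003 × 1.9998 + 0.5 × 5.0 × 1.9998² = 29.9966 m
d = 29.9966 m / 0.01 = 3000 cm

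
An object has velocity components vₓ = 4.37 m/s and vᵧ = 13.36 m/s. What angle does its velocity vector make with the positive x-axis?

θ = arctan(vᵧ/vₓ) = arctan(13.36/4.37) = 71.89°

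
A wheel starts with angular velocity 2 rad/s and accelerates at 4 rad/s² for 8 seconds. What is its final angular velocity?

ω = ω₀ + αt = 2 + 4 × 8 = 34 rad/s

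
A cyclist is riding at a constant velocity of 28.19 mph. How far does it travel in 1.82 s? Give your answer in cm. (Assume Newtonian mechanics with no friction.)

v = 28.19 mph × 0.44704 = 12.6021 m/s
d = v × t = 12.6021 × 1.82 = 22.9358 m
d = 22.9358 m / 0.01 = 2294 cm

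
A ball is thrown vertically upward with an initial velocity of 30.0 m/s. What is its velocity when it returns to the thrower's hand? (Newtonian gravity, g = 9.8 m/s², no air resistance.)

By conservation of energy (no air resistance), the ball returns to the throw height with the same speed as launch, but directed downward.
|v_ground| = v₀ = 30.0 m/s
v_ground = 30.0 m/s (downward)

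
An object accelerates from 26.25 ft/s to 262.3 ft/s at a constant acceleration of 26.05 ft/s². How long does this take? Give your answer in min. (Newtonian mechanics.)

v₀ = 26.25 ft/s × 0.3048 = 8.001 m/s
v = 262.3 ft/s × 0.3048 = 79.949 m/s
a = 26.05 ft/s² × 0.3048 = 7.94004 m/s²
t = (v - v₀) / a = (79.949 - 8.001) / 7.94004 = 9.06142 s
t = 9.06142 s / 60.0 = 0.151 min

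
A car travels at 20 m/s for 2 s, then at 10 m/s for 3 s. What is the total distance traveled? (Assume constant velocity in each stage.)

d₁ = v₁t₁ = 20 × 2 = 40 m
d₂ = v₂t₂ = 10 × 3 = 30 m
d_total = 40 + 30 = 70 m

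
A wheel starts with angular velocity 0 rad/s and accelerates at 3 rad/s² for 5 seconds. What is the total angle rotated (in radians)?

θ = ω₀t + ½αt² = 0×5 + ½×3×5² = 37.5 rad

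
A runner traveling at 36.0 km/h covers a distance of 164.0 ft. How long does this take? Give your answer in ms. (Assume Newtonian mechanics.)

d = 164.0 ft × 0.3048 = 49.9872 m
v = 36.0 km/h × 0.2777777777777778 = 10.0 m/s
t = d / v = 49.9872 / 10.0 = 4.99872 s
t = 4.99872 s / 0.001 = 4999 ms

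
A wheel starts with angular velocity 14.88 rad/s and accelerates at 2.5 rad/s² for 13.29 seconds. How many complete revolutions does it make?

θ = ω₀t + ½αt² = 14.88×13.29 + ½×2.5×13.29² = 418.535325 rad
Total revolutions = θ/(2π) = 418.535325/(2π) = 66.61
Complete revolutions = ⌊66.61⌋ = 66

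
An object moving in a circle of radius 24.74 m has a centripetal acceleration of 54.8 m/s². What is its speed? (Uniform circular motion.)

v = √(a_c × r) = √(54.8 × 24.74) = 36.82 m/s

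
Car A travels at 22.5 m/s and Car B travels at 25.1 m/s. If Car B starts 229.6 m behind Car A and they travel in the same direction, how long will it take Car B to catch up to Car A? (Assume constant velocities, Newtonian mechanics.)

Relative speed: v_rel = 25.1 - 22.5 = 2.6 m/s
Time to catch: t = d₀/v_rel = 229.6/2.6 = 88.31 s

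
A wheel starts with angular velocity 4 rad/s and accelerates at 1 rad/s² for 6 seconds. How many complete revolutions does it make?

θ = ω₀t + ½αt² = 4×6 + ½×1×6² = 42.0 rad
Total revolutions = θ/(2π) = 42.0/(2π) = 6.68
Complete revolutions = ⌊6.68⌋ = 6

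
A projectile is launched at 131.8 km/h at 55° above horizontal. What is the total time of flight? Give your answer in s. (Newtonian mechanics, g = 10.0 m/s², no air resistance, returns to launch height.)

v₀ = 131.8 km/h × 0.2777777777777778 = 36.6111 m/s
T = 2 × v₀ × sin(θ) / g = 2 × 36.6111 × sin(55°) / 10.0 = 2 × 36.6111 × 0.819152 / 10.0 = 5.998 s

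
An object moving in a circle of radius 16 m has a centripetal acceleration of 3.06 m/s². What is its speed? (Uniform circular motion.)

v = √(a_c × r) = √(3.06 × 16) = 7.0 m/s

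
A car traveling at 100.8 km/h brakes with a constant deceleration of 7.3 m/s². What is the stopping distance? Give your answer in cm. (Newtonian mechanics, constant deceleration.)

v₀ = 100.8 km/h × 0.2777777777777778 = 28.0 m/s
d = v₀² / (2a) = 28.0² / (2 × 7.3) = 784.0 / 14.6 = 53.6986 m
d = 53.6986 m / 0.01 = 5370 cm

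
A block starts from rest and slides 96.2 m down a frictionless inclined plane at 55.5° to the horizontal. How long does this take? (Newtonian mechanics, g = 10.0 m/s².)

a = g sin(θ) = 10.0 × sin(55.5°) = 8.2413 m/s²
t = √(2d/a) = √(2 × 96.2 / 8.2413) = 4.83 s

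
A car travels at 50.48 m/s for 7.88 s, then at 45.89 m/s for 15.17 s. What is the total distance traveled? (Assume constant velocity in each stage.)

d₁ = v₁t₁ = 50.48 × 7.88 = 397.7824 m
d₂ = v₂t₂ = 45.89 × 15.17 = 696.1513 m
d_total = 397.7824 + 696.1513 = 1093.93 m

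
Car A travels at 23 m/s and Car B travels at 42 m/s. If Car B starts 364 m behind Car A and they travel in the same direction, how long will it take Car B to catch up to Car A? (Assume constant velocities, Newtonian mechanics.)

Relative speed: v_rel = 42 - 23 = 19 m/s
Time to catch: t = d₀/v_rel = 364/19 = 19.16 s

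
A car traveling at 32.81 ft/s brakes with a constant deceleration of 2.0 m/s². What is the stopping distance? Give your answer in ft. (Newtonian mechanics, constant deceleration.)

v₀ = 32.81 ft/s × 0.3048 = 10.0005 m/s
d = v₀² / (2a) = 10.0005² / (2 × 2.0) = 100.01 / 4.0 = 25.0025 m
d = 25.0025 m / 0.3048 = 82.03 ft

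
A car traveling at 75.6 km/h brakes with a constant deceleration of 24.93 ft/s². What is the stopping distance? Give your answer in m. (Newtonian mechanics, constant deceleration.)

v₀ = 75.6 km/h × 0.2777777777777778 = 21.0 m/s
a = 24.93 ft/s² × 0.3048 = 7.59866 m/s²
d = v₀² / (2a) = 21.0² / (2 × 7.59866) = 441.0 / 15.1973 = 29.02 m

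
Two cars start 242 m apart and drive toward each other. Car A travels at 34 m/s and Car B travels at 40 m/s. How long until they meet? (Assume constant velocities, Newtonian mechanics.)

Combined speed: v_combined = 34 + 40 = 74 m/s
Time to meet: t = d/v_combined = 242/74 = 3.27 s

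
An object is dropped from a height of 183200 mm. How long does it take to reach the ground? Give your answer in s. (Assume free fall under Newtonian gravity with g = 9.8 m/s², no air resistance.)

h = 183200 mm × 0.001 = 183.2 m
t = √(2h/g) = √(2 × 183.2 / 9.8) = 6.115 s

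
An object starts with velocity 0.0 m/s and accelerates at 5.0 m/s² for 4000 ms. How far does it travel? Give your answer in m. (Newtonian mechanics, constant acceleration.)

t = 4000 ms × 0.001 = 4.0 s
d = v₀ × t + ½ × a × t² = 0.0 × 4.0 + 0.5 × 5.0 × 4.0² = 40.0 m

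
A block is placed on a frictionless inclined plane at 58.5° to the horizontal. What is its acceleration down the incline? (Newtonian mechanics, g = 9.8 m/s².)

a = g sin(θ) = 9.8 × sin(58.5°) = 9.8 × 0.8526 = 8.36 m/s²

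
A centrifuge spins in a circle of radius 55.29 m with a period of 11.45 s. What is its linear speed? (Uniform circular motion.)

v = 2πr/T = 2π×55.29/11.45 = 30.34 m/s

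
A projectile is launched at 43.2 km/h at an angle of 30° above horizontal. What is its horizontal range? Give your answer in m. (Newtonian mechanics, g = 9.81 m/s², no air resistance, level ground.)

v₀ = 43.2 km/h × 0.2777777777777778 = 12.0 m/s
R = v₀² × sin(2θ) / g = 12.0² × sin(2 × 30°) / 9.81 = 144.0 × 0.866025 / 9.81 = 12.71 m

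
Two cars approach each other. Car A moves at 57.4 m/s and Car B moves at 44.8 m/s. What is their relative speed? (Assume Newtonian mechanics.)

v_rel = v_A + v_B = 57.4 + 44.8 = 102.2 m/s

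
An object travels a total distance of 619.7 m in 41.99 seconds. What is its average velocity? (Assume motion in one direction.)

v_avg = Δd / Δt = 619.7 / 41.99 = 14.76 m/s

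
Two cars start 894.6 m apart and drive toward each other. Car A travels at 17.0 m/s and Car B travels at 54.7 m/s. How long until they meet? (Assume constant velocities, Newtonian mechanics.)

Combined speed: v_combined = 17.0 + 54.7 = 71.7 m/s
Time to meet: t = d/v_combined = 894.6/71.7 = 12.48 s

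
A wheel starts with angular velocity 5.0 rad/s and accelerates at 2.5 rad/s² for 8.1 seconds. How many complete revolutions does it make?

θ = ω₀t + ½αt² = 5.0×8.1 + ½×2.5×8.1² = 122.5125 rad
Total revolutions = θ/(2π) = 122.5125/(2π) = 19.5
Complete revolutions = ⌊19.5⌋ = 19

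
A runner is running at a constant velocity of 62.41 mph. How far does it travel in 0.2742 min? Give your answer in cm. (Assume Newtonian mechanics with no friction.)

v = 62.41 mph × 0.44704 = 27.8998 m/s
t = 0.2742 min × 60.0 = 16.452 s
d = v × t = 27.8998 × 16.452 = 459.008 m
d = 459.008 m / 0.01 = 45900 cm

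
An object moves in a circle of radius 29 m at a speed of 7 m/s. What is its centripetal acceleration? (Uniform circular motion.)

a_c = v²/r = 7²/29 = 49/29 = 1.69 m/s²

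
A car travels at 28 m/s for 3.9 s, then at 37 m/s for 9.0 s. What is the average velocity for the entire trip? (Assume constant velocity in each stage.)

d₁ = v₁t₁ = 28 × 3.9 = 109.2 m
d₂ = v₂t₂ = 37 × 9.0 = 333.0 m
d_total = 442.2 m, t_total = 12.9 s
v_avg = d_total/t_total = 442.2/12.9 = 34.28 m/s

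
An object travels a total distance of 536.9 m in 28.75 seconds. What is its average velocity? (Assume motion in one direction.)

v_avg = Δd / Δt = 536.9 / 28.75 = 18.67 m/s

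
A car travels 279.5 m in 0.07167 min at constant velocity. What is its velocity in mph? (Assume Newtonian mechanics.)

t = 0.07167 min × 60.0 = 4.3002 s
v = d / t = 279.5 / 4.3002 = 64.997 m/s
v = 64.997 m/s / 0.44704 = 145.4 mph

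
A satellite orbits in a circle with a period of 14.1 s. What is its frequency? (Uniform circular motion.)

f = 1/T = 1/14.1 = 0.0709 Hz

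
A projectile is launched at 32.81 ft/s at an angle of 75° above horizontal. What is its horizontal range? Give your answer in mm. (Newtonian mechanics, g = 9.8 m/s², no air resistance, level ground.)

v₀ = 32.81 ft/s × 0.3048 = 10.0005 m/s
R = v₀² × sin(2θ) / g = 10.0005² × sin(2 × 75°) / 9.8 = 100.01 × 0.5 / 9.8 = 5.10255 m
R = 5.10255 m / 0.001 = 5103 mm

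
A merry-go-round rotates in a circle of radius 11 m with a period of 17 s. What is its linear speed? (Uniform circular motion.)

v = 2πr/T = 2π×11/17 = 4.07 m/s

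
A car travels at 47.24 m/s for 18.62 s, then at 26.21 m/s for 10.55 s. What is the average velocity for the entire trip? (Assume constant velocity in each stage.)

d₁ = v₁t₁ = 47.24 × 18.62 = 879.6088 m
d₂ = v₂t₂ = 26.21 × 10.55 = 276.5155 m
d_total = 1156.1243 m, t_total = 29.17 s
v_avg = d_total/t_total = 1156.1243/29.17 = 39.63 m/s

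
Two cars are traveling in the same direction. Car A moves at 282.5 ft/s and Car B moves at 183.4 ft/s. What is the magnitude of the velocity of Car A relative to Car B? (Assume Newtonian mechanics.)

v_rel = |v_A - v_B| = |282.5 - 183.4| = 99.1 ft/s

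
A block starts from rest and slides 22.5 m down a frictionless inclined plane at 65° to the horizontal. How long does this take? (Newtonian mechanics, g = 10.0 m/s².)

a = g sin(θ) = 10.0 × sin(65°) = 9.0631 m/s²
t = √(2d/a) = √(2 × 22.5 / 9.0631) = 2.23 s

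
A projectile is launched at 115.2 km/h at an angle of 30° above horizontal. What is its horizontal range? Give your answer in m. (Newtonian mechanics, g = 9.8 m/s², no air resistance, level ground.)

v₀ = 115.2 km/h × 0.2777777777777778 = 32.0 m/s
R = v₀² × sin(2θ) / g = 32.0² × sin(2 × 30°) / 9.8 = 1024.0 × 0.866025 / 9.8 = 90.49 m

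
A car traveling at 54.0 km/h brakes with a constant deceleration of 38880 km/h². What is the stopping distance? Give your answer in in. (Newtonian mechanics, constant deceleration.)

v₀ = 54.0 km/h × 0.2777777777777778 = 15.0 m/s
a = 38880 km/h² × 7.716049382716049e-05 = 3.0 m/s²
d = v₀² / (2a) = 15.0² / (2 × 3.0) = 225.0 / 6.0 = 37.5 m
d = 37.5 m / 0.0254 = 1476 in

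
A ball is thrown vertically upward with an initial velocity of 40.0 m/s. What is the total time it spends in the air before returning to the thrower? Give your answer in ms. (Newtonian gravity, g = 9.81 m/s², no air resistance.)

t_total = 2 × v₀ / g = 2 × 40.0 / 9.81 = 8.15494 s
t_total = 8.15494 s / 0.001 = 8155 ms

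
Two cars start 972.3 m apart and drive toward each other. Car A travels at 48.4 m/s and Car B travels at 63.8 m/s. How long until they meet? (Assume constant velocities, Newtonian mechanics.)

Combined speed: v_combined = 48.4 + 63.8 = 112.2 m/s
Time to meet: t = d/v_combined = 972.3/112.2 = 8.67 s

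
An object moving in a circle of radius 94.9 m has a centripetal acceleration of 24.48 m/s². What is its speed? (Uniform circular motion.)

v = √(a_c × r) = √(24.48 × 94.9) = 48.2 m/s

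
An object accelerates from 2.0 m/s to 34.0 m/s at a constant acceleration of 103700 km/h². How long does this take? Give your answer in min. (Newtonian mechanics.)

a = 103700 km/h² × 7.716049382716049e-05 = 8.00154 m/s²
t = (v - v₀) / a = (34.0 - 2.0) / 8.00154 = 3.99923 s
t = 3.99923 s / 60.0 = 0.06665 min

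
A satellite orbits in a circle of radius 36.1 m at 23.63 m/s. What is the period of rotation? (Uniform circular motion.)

T = 2πr/v = 2π×36.1/23.63 = 9.6 s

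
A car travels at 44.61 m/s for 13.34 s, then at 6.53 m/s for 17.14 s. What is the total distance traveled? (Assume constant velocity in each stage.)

d₁ = v₁t₁ = 44.61 × 13.34 = 595.0974 m
d₂ = v₂t₂ = 6.53 × 17.14 = 111.9242 m
d_total = 595.0974 + 111.9242 = 707.02 m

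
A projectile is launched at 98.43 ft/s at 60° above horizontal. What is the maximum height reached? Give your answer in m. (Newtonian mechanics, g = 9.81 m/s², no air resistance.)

v₀ = 98.43 ft/s × 0.3048 = 30.0015 m/s
H = v₀² × sin²(θ) / (2g) = 30.0015² × sin(60°)² / (2 × 9.81) = 900.09 × 0.75 / 19.62 = 34.41 m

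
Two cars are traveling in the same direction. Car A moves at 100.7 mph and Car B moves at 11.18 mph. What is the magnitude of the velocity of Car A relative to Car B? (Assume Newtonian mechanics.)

v_rel = |v_A - v_B| = |100.7 - 11.18| = 89.52 mph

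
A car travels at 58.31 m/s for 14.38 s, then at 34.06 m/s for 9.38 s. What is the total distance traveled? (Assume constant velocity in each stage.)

d₁ = v₁t₁ = 58.31 × 14.38 = 838.4978 m
d₂ = v₂t₂ = 34.06 × 9.38 = 319.4828 m
d_total = 838.4978 + 319.4828 = 1157.98 m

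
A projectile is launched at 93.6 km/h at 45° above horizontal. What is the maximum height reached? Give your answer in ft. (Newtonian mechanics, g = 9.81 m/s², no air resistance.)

v₀ = 93.6 km/h × 0.2777777777777778 = 26.0 m/s
H = v₀² × sin²(θ) / (2g) = 26.0² × sin(45°)² / (2 × 9.81) = 676.0 × 0.5 / 19.62 = 17.2273 m
H = 17.2273 m / 0.3048 = 56.52 ft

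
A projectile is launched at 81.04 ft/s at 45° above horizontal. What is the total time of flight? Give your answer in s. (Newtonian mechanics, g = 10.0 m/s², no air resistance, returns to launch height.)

v₀ = 81.04 ft/s × 0.3048 = 24.701 m/s
T = 2 × v₀ × sin(θ) / g = 2 × 24.701 × sin(45°) / 10.0 = 2 × 24.701 × 0.707107 / 10.0 = 3.493 s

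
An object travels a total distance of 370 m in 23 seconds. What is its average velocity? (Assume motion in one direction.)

v_avg = Δd / Δt = 370 / 23 = 16.09 m/s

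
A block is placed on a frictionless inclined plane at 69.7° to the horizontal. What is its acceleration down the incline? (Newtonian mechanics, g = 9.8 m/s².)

a = g sin(θ) = 9.8 × sin(69.7°) = 9.8 × 0.9379 = 9.19 m/s²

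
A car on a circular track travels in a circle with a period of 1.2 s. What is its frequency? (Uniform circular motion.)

f = 1/T = 1/1.2 = 0.8333 Hz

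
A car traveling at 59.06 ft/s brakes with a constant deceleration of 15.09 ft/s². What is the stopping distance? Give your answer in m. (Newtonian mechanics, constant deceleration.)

v₀ = 59.06 ft/s × 0.3048 = 18.0015 m/s
a = 15.09 ft/s² × 0.3048 = 4.59943 m/s²
d = v₀² / (2a) = 18.0015² / (2 × 4.59943) = 324.054 / 9.19886 = 35.23 m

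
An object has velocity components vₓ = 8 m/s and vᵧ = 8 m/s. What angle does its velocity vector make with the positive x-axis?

θ = arctan(vᵧ/vₓ) = arctan(8/8) = 45.0°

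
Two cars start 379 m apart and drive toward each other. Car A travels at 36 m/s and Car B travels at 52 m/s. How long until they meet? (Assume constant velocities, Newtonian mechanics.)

Combined speed: v_combined = 36 + 52 = 88 m/s
Time to meet: t = d/v_combined = 379/88 = 4.31 s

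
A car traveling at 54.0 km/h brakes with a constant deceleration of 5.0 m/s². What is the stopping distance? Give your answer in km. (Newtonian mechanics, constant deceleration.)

v₀ = 54.0 km/h × 0.2777777777777778 = 15.0 m/s
d = v₀² / (2a) = 15.0² / (2 × 5.0) = 225.0 / 10.0 = 22.5 m
d = 22.5 m / 1000.0 = 0.0225 km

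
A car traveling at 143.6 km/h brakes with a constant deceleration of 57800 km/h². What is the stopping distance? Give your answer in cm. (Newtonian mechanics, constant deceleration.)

v₀ = 143.6 km/h × 0.2777777777777778 = 39.8889 m/s
a = 57800 km/h² × 7.716049382716049e-05 = 4.45988 m/s²
d = v₀² / (2a) = 39.8889² / (2 × 4.45988) = 1591.12 / 8.91976 = 178.381 m
d = 178.381 m / 0.01 = 17840 cm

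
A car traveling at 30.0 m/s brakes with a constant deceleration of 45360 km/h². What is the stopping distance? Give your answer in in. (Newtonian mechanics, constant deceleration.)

a = 45360 km/h² × 7.716049382716049e-05 = 3.5 m/s²
d = v₀² / (2a) = 30.0² / (2 × 3.5) = 900.0 / 7.0 = 128.571 m
d = 128.571 m / 0.0254 = 5062 in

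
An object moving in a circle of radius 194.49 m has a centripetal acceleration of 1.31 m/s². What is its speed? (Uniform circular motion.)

v = √(a_c × r) = √(1.31 × 194.49) = 15.96 m/s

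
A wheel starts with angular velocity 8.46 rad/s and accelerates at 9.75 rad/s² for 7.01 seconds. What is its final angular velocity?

ω = ω₀ + αt = 8.46 + 9.75 × 7.01 = 76.81 rad/s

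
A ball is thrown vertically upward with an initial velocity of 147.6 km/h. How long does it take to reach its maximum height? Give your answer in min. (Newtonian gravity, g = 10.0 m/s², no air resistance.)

v₀ = 147.6 km/h × 0.2777777777777778 = 41.0 m/s
t_up = v₀ / g = 41.0 / 10.0 = 4.1 s
t_up = 4.1 s / 60.0 = 0.06833 min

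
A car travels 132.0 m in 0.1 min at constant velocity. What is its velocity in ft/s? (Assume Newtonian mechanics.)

t = 0.1 min × 60.0 = 6.0 s
v = d / t = 132.0 / 6.0 = 22.0 m/s
v = 22.0 m/s / 0.3048 = 72.18 ft/s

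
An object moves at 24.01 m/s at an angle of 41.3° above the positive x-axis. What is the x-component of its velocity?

vₓ = v cos(θ) = 24.01 × cos(41.3°) = 18.04 m/s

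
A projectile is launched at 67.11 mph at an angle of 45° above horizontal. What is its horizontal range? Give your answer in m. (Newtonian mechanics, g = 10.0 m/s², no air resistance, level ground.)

v₀ = 67.11 mph × 0.44704 = 30.0009 m/s
R = v₀² × sin(2θ) / g = 30.0009² × sin(2 × 45°) / 10.0 = 900.054 × 1.0 / 10.0 = 90.01 m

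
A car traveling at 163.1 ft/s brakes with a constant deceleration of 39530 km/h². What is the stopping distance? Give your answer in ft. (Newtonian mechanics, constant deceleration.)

v₀ = 163.1 ft/s × 0.3048 = 49.7129 m/s
a = 39530 km/h² × 7.716049382716049e-05 = 3.05015 m/s²
d = v₀² / (2a) = 49.7129² / (2 × 3.05015) = 2471.37 / 6.1003 = 405.123 m
d = 405.123 m / 0.3048 = 1329 ft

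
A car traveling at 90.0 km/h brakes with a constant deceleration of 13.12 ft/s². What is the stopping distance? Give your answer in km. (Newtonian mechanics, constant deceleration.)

v₀ = 90.0 km/h × 0.2777777777777778 = 25.0 m/s
a = 13.12 ft/s² × 0.3048 = 3.998976 m/s²
d = v₀² / (2a) = 25.0² / (2 × 3.998976) = 625.0 / 7.997952 = 78.14501 m
d = 78.14501 m / 1000.0 = 0.07815 km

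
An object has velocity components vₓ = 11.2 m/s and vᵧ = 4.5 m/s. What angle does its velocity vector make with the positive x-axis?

θ = arctan(vᵧ/vₓ) = arctan(4.5/11.2) = 21.89°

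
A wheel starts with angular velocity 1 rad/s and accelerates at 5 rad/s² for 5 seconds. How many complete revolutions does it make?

θ = ω₀t + ½αt² = 1×5 + ½×5×5² = 67.5 rad
Total revolutions = θ/(2π) = 67.5/(2π) = 10.74
Complete revolutions = ⌊10.74⌋ = 10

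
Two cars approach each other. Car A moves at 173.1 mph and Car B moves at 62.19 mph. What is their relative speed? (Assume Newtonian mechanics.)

v_rel = v_A + v_B = 173.1 + 62.19 = 235.29 mph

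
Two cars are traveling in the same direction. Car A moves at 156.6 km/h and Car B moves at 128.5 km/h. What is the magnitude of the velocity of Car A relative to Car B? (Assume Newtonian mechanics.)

v_rel = |v_A - v_B| = |156.6 - 128.5| = 28.1 km/h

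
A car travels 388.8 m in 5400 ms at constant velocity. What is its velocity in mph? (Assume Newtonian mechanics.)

t = 5400 ms × 0.001 = 5.4 s
v = d / t = 388.8 / 5.4 = 72.0 m/s
v = 72.0 m/s / 0.44704 = 161.1 mph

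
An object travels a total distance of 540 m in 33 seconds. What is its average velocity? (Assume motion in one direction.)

v_avg = Δd / Δt = 540 / 33 = 16.36 m/s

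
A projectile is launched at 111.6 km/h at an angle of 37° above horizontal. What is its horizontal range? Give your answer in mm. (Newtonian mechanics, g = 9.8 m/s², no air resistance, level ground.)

v₀ = 111.6 km/h × 0.2777777777777778 = 31.0 m/s
R = v₀² × sin(2θ) / g = 31.0² × sin(2 × 37°) / 9.8 = 961.0 × 0.961262 / 9.8 = 94.2625 m
R = 94.2625 m / 0.001 = 94260 mm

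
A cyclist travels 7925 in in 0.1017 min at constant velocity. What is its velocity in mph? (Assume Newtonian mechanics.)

d = 7925 in × 0.0254 = 201.295 m
t = 0.1017 min × 60.0 = 6.102 s
v = d / t = 201.295 / 6.102 = 32.9884 m/s
v = 32.9884 m/s / 0.44704 = 73.79 mph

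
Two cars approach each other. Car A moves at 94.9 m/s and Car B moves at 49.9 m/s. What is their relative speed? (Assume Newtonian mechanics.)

v_rel = v_A + v_B = 94.9 + 49.9 = 144.8 m/s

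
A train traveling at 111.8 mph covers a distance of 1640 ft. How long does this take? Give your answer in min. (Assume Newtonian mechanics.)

d = 1640 ft × 0.3048 = 499.872 m
v = 111.8 mph × 0.44704 = 49.9791 m/s
t = d / v = 499.872 / 49.9791 = 10.0016 s
t = 10.0016 s / 60.0 = 0.1667 min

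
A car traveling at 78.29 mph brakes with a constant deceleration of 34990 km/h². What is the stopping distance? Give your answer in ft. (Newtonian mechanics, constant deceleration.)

v₀ = 78.29 mph × 0.44704 = 34.9988 m/s
a = 34990 km/h² × 7.716049382716049e-05 = 2.69985 m/s²
d = v₀² / (2a) = 34.9988² / (2 × 2.69985) = 1224.92 / 5.3997 = 226.85 m
d = 226.85 m / 0.3048 = 744.3 ft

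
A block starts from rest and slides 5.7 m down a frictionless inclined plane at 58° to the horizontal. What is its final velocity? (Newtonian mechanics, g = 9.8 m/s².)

a = g sin(θ) = 9.8 × sin(58°) = 8.3109 m/s²
v = √(2ad) = √(2 × 8.3109 × 5.7) = 9.73 m/s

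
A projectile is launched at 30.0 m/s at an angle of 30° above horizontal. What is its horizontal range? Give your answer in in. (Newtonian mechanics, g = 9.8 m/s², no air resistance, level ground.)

R = v₀² × sin(2θ) / g = 30.0² × sin(2 × 30°) / 9.8 = 900.0 × 0.866025 / 9.8 = 79.5329 m
R = 79.5329 m / 0.0254 = 3131 in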